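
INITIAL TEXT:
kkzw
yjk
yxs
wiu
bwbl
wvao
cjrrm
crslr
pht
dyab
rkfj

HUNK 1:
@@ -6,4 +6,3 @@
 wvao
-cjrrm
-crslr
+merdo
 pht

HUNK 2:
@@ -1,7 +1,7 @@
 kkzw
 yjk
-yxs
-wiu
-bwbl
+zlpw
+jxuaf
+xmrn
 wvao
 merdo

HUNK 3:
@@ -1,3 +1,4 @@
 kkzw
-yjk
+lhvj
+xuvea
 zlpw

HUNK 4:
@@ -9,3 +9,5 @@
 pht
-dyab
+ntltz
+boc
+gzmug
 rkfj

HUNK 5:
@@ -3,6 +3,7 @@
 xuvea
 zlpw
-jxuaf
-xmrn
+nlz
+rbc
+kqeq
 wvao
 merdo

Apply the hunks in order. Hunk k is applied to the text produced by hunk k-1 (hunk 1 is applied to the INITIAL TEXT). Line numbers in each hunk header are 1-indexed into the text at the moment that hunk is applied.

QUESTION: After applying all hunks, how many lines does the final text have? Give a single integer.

Hunk 1: at line 6 remove [cjrrm,crslr] add [merdo] -> 10 lines: kkzw yjk yxs wiu bwbl wvao merdo pht dyab rkfj
Hunk 2: at line 1 remove [yxs,wiu,bwbl] add [zlpw,jxuaf,xmrn] -> 10 lines: kkzw yjk zlpw jxuaf xmrn wvao merdo pht dyab rkfj
Hunk 3: at line 1 remove [yjk] add [lhvj,xuvea] -> 11 lines: kkzw lhvj xuvea zlpw jxuaf xmrn wvao merdo pht dyab rkfj
Hunk 4: at line 9 remove [dyab] add [ntltz,boc,gzmug] -> 13 lines: kkzw lhvj xuvea zlpw jxuaf xmrn wvao merdo pht ntltz boc gzmug rkfj
Hunk 5: at line 3 remove [jxuaf,xmrn] add [nlz,rbc,kqeq] -> 14 lines: kkzw lhvj xuvea zlpw nlz rbc kqeq wvao merdo pht ntltz boc gzmug rkfj
Final line count: 14

Answer: 14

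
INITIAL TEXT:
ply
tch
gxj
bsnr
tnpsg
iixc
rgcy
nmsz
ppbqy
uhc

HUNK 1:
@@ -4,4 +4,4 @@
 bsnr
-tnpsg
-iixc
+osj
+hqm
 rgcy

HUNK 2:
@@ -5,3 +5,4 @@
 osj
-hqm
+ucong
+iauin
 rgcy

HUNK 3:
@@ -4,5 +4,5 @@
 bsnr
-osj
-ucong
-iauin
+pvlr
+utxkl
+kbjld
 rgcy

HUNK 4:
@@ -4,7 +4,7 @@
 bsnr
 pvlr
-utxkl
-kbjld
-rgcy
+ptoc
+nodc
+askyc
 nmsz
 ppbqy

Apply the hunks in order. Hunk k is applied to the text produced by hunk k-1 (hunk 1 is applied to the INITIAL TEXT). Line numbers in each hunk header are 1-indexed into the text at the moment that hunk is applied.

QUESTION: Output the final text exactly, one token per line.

Hunk 1: at line 4 remove [tnpsg,iixc] add [osj,hqm] -> 10 lines: ply tch gxj bsnr osj hqm rgcy nmsz ppbqy uhc
Hunk 2: at line 5 remove [hqm] add [ucong,iauin] -> 11 lines: ply tch gxj bsnr osj ucong iauin rgcy nmsz ppbqy uhc
Hunk 3: at line 4 remove [osj,ucong,iauin] add [pvlr,utxkl,kbjld] -> 11 lines: ply tch gxj bsnr pvlr utxkl kbjld rgcy nmsz ppbqy uhc
Hunk 4: at line 4 remove [utxkl,kbjld,rgcy] add [ptoc,nodc,askyc] -> 11 lines: ply tch gxj bsnr pvlr ptoc nodc askyc nmsz ppbqy uhc

Answer: ply
tch
gxj
bsnr
pvlr
ptoc
nodc
askyc
nmsz
ppbqy
uhc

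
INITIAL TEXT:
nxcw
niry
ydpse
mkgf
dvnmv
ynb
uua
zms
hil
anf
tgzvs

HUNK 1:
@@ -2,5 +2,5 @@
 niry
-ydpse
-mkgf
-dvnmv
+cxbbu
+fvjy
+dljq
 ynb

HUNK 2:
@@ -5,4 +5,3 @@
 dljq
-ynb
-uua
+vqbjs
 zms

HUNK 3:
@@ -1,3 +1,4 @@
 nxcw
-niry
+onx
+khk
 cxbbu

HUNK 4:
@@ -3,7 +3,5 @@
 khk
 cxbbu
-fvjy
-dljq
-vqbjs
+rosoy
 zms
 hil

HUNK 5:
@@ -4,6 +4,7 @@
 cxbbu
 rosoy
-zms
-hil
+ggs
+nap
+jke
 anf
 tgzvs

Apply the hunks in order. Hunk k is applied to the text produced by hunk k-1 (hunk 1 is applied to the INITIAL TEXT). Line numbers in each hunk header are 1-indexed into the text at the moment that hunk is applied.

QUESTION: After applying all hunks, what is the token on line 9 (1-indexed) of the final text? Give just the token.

Answer: anf

Derivation:
Hunk 1: at line 2 remove [ydpse,mkgf,dvnmv] add [cxbbu,fvjy,dljq] -> 11 lines: nxcw niry cxbbu fvjy dljq ynb uua zms hil anf tgzvs
Hunk 2: at line 5 remove [ynb,uua] add [vqbjs] -> 10 lines: nxcw niry cxbbu fvjy dljq vqbjs zms hil anf tgzvs
Hunk 3: at line 1 remove [niry] add [onx,khk] -> 11 lines: nxcw onx khk cxbbu fvjy dljq vqbjs zms hil anf tgzvs
Hunk 4: at line 3 remove [fvjy,dljq,vqbjs] add [rosoy] -> 9 lines: nxcw onx khk cxbbu rosoy zms hil anf tgzvs
Hunk 5: at line 4 remove [zms,hil] add [ggs,nap,jke] -> 10 lines: nxcw onx khk cxbbu rosoy ggs nap jke anf tgzvs
Final line 9: anf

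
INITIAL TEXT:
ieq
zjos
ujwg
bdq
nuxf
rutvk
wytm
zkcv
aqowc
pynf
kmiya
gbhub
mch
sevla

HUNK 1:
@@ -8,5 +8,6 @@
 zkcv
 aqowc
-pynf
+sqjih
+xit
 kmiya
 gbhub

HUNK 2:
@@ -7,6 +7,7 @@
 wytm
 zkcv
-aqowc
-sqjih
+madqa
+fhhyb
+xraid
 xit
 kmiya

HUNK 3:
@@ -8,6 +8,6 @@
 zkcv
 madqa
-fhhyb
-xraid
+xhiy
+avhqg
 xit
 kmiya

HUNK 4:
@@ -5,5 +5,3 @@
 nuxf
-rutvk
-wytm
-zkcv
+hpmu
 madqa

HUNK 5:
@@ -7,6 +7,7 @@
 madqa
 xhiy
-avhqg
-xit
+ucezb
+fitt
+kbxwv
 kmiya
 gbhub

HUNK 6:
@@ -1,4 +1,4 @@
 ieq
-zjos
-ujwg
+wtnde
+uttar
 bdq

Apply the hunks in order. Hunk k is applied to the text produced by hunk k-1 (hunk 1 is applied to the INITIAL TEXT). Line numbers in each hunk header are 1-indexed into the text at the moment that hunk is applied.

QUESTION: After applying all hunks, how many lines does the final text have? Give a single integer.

Hunk 1: at line 8 remove [pynf] add [sqjih,xit] -> 15 lines: ieq zjos ujwg bdq nuxf rutvk wytm zkcv aqowc sqjih xit kmiya gbhub mch sevla
Hunk 2: at line 7 remove [aqowc,sqjih] add [madqa,fhhyb,xraid] -> 16 lines: ieq zjos ujwg bdq nuxf rutvk wytm zkcv madqa fhhyb xraid xit kmiya gbhub mch sevla
Hunk 3: at line 8 remove [fhhyb,xraid] add [xhiy,avhqg] -> 16 lines: ieq zjos ujwg bdq nuxf rutvk wytm zkcv madqa xhiy avhqg xit kmiya gbhub mch sevla
Hunk 4: at line 5 remove [rutvk,wytm,zkcv] add [hpmu] -> 14 lines: ieq zjos ujwg bdq nuxf hpmu madqa xhiy avhqg xit kmiya gbhub mch sevla
Hunk 5: at line 7 remove [avhqg,xit] add [ucezb,fitt,kbxwv] -> 15 lines: ieq zjos ujwg bdq nuxf hpmu madqa xhiy ucezb fitt kbxwv kmiya gbhub mch sevla
Hunk 6: at line 1 remove [zjos,ujwg] add [wtnde,uttar] -> 15 lines: ieq wtnde uttar bdq nuxf hpmu madqa xhiy ucezb fitt kbxwv kmiya gbhub mch sevla
Final line count: 15

Answer: 15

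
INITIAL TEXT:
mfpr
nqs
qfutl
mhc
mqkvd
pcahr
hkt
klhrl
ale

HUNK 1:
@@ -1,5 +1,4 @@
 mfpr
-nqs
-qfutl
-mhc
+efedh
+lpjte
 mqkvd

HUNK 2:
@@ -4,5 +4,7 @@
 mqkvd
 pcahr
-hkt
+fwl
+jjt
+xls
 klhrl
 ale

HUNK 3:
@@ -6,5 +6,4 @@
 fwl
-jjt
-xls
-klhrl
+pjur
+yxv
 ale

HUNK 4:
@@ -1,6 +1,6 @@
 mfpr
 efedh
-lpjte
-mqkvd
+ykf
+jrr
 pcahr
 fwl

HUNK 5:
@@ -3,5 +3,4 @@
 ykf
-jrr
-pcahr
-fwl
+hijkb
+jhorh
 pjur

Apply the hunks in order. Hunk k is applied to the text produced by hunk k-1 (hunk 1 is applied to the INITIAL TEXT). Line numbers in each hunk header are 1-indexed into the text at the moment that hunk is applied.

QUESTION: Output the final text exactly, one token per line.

Hunk 1: at line 1 remove [nqs,qfutl,mhc] add [efedh,lpjte] -> 8 lines: mfpr efedh lpjte mqkvd pcahr hkt klhrl ale
Hunk 2: at line 4 remove [hkt] add [fwl,jjt,xls] -> 10 lines: mfpr efedh lpjte mqkvd pcahr fwl jjt xls klhrl ale
Hunk 3: at line 6 remove [jjt,xls,klhrl] add [pjur,yxv] -> 9 lines: mfpr efedh lpjte mqkvd pcahr fwl pjur yxv ale
Hunk 4: at line 1 remove [lpjte,mqkvd] add [ykf,jrr] -> 9 lines: mfpr efedh ykf jrr pcahr fwl pjur yxv ale
Hunk 5: at line 3 remove [jrr,pcahr,fwl] add [hijkb,jhorh] -> 8 lines: mfpr efedh ykf hijkb jhorh pjur yxv ale

Answer: mfpr
efedh
ykf
hijkb
jhorh
pjur
yxv
ale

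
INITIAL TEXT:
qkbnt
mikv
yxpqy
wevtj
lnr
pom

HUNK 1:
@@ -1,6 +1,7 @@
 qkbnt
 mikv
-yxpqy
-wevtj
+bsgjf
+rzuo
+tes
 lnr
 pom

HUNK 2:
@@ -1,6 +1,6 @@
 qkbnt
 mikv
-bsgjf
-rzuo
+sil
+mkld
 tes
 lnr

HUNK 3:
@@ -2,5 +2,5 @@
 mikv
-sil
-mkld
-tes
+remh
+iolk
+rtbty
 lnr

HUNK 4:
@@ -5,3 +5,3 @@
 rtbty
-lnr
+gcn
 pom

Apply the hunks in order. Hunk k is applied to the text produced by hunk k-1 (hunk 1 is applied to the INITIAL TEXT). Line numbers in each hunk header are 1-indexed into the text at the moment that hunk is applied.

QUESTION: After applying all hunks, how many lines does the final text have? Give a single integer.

Hunk 1: at line 1 remove [yxpqy,wevtj] add [bsgjf,rzuo,tes] -> 7 lines: qkbnt mikv bsgjf rzuo tes lnr pom
Hunk 2: at line 1 remove [bsgjf,rzuo] add [sil,mkld] -> 7 lines: qkbnt mikv sil mkld tes lnr pom
Hunk 3: at line 2 remove [sil,mkld,tes] add [remh,iolk,rtbty] -> 7 lines: qkbnt mikv remh iolk rtbty lnr pom
Hunk 4: at line 5 remove [lnr] add [gcn] -> 7 lines: qkbnt mikv remh iolk rtbty gcn pom
Final line count: 7

Answer: 7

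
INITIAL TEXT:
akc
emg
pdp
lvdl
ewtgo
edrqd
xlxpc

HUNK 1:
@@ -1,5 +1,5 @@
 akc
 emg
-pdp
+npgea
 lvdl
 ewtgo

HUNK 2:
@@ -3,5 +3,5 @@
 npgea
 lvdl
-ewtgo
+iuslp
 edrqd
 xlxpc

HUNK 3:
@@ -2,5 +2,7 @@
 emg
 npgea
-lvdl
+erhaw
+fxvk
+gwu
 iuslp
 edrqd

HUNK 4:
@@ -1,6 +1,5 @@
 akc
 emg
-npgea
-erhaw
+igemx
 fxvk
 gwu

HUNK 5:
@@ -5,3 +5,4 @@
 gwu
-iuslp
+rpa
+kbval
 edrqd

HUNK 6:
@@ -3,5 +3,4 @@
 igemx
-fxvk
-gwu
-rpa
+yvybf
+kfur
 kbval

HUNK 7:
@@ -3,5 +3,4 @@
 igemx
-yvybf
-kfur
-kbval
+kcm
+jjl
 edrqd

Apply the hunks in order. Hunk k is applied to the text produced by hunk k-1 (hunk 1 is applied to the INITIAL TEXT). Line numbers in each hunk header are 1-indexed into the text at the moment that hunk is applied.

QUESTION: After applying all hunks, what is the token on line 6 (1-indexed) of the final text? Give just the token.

Answer: edrqd

Derivation:
Hunk 1: at line 1 remove [pdp] add [npgea] -> 7 lines: akc emg npgea lvdl ewtgo edrqd xlxpc
Hunk 2: at line 3 remove [ewtgo] add [iuslp] -> 7 lines: akc emg npgea lvdl iuslp edrqd xlxpc
Hunk 3: at line 2 remove [lvdl] add [erhaw,fxvk,gwu] -> 9 lines: akc emg npgea erhaw fxvk gwu iuslp edrqd xlxpc
Hunk 4: at line 1 remove [npgea,erhaw] add [igemx] -> 8 lines: akc emg igemx fxvk gwu iuslp edrqd xlxpc
Hunk 5: at line 5 remove [iuslp] add [rpa,kbval] -> 9 lines: akc emg igemx fxvk gwu rpa kbval edrqd xlxpc
Hunk 6: at line 3 remove [fxvk,gwu,rpa] add [yvybf,kfur] -> 8 lines: akc emg igemx yvybf kfur kbval edrqd xlxpc
Hunk 7: at line 3 remove [yvybf,kfur,kbval] add [kcm,jjl] -> 7 lines: akc emg igemx kcm jjl edrqd xlxpc
Final line 6: edrqd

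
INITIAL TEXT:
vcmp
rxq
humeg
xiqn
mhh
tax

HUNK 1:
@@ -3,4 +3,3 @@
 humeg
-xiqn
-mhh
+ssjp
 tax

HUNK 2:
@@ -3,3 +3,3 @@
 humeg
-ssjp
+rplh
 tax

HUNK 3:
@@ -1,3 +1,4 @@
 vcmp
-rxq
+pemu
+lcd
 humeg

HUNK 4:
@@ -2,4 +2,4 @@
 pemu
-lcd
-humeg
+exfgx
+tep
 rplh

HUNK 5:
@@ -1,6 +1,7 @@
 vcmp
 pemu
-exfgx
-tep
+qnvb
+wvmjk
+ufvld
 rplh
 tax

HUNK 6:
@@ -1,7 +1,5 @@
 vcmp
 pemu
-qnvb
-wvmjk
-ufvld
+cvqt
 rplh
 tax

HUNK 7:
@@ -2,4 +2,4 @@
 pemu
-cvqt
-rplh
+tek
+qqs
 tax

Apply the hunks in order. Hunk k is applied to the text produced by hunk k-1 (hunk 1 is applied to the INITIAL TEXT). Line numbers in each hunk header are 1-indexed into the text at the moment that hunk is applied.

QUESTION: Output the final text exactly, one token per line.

Hunk 1: at line 3 remove [xiqn,mhh] add [ssjp] -> 5 lines: vcmp rxq humeg ssjp tax
Hunk 2: at line 3 remove [ssjp] add [rplh] -> 5 lines: vcmp rxq humeg rplh tax
Hunk 3: at line 1 remove [rxq] add [pemu,lcd] -> 6 lines: vcmp pemu lcd humeg rplh tax
Hunk 4: at line 2 remove [lcd,humeg] add [exfgx,tep] -> 6 lines: vcmp pemu exfgx tep rplh tax
Hunk 5: at line 1 remove [exfgx,tep] add [qnvb,wvmjk,ufvld] -> 7 lines: vcmp pemu qnvb wvmjk ufvld rplh tax
Hunk 6: at line 1 remove [qnvb,wvmjk,ufvld] add [cvqt] -> 5 lines: vcmp pemu cvqt rplh tax
Hunk 7: at line 2 remove [cvqt,rplh] add [tek,qqs] -> 5 lines: vcmp pemu tek qqs tax

Answer: vcmp
pemu
tek
qqs
tax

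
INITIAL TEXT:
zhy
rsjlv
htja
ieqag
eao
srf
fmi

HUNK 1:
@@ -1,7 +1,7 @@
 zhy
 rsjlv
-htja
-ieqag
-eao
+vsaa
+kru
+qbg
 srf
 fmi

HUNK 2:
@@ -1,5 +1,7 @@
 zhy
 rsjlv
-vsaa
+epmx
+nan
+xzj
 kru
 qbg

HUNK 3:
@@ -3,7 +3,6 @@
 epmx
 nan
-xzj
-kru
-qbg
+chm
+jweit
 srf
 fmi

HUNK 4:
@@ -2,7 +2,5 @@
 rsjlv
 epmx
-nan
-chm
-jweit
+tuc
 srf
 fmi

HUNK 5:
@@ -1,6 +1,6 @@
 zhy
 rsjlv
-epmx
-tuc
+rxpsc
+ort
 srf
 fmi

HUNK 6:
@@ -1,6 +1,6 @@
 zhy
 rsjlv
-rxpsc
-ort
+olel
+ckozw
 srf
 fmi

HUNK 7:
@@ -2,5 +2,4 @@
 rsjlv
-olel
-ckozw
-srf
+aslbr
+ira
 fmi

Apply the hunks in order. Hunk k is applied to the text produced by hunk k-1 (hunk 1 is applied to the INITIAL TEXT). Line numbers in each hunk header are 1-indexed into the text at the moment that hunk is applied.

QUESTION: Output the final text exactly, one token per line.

Answer: zhy
rsjlv
aslbr
ira
fmi

Derivation:
Hunk 1: at line 1 remove [htja,ieqag,eao] add [vsaa,kru,qbg] -> 7 lines: zhy rsjlv vsaa kru qbg srf fmi
Hunk 2: at line 1 remove [vsaa] add [epmx,nan,xzj] -> 9 lines: zhy rsjlv epmx nan xzj kru qbg srf fmi
Hunk 3: at line 3 remove [xzj,kru,qbg] add [chm,jweit] -> 8 lines: zhy rsjlv epmx nan chm jweit srf fmi
Hunk 4: at line 2 remove [nan,chm,jweit] add [tuc] -> 6 lines: zhy rsjlv epmx tuc srf fmi
Hunk 5: at line 1 remove [epmx,tuc] add [rxpsc,ort] -> 6 lines: zhy rsjlv rxpsc ort srf fmi
Hunk 6: at line 1 remove [rxpsc,ort] add [olel,ckozw] -> 6 lines: zhy rsjlv olel ckozw srf fmi
Hunk 7: at line 2 remove [olel,ckozw,srf] add [aslbr,ira] -> 5 lines: zhy rsjlv aslbr ira fmi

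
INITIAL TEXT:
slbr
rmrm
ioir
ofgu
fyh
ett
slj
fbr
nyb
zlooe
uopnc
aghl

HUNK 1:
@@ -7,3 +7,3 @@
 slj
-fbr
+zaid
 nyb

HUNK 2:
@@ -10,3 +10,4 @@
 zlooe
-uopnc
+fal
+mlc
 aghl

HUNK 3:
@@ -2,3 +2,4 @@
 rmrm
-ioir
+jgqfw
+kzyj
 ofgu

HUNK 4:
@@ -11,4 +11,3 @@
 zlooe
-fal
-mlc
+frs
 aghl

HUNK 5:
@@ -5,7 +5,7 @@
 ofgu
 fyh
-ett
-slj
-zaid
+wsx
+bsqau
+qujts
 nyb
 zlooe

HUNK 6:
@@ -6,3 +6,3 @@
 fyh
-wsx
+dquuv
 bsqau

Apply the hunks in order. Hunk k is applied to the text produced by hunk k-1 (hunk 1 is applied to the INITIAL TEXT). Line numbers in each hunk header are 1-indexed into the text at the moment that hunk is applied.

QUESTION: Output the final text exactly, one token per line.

Answer: slbr
rmrm
jgqfw
kzyj
ofgu
fyh
dquuv
bsqau
qujts
nyb
zlooe
frs
aghl

Derivation:
Hunk 1: at line 7 remove [fbr] add [zaid] -> 12 lines: slbr rmrm ioir ofgu fyh ett slj zaid nyb zlooe uopnc aghl
Hunk 2: at line 10 remove [uopnc] add [fal,mlc] -> 13 lines: slbr rmrm ioir ofgu fyh ett slj zaid nyb zlooe fal mlc aghl
Hunk 3: at line 2 remove [ioir] add [jgqfw,kzyj] -> 14 lines: slbr rmrm jgqfw kzyj ofgu fyh ett slj zaid nyb zlooe fal mlc aghl
Hunk 4: at line 11 remove [fal,mlc] add [frs] -> 13 lines: slbr rmrm jgqfw kzyj ofgu fyh ett slj zaid nyb zlooe frs aghl
Hunk 5: at line 5 remove [ett,slj,zaid] add [wsx,bsqau,qujts] -> 13 lines: slbr rmrm jgqfw kzyj ofgu fyh wsx bsqau qujts nyb zlooe frs aghl
Hunk 6: at line 6 remove [wsx] add [dquuv] -> 13 lines: slbr rmrm jgqfw kzyj ofgu fyh dquuv bsqau qujts nyb zlooe frs aghl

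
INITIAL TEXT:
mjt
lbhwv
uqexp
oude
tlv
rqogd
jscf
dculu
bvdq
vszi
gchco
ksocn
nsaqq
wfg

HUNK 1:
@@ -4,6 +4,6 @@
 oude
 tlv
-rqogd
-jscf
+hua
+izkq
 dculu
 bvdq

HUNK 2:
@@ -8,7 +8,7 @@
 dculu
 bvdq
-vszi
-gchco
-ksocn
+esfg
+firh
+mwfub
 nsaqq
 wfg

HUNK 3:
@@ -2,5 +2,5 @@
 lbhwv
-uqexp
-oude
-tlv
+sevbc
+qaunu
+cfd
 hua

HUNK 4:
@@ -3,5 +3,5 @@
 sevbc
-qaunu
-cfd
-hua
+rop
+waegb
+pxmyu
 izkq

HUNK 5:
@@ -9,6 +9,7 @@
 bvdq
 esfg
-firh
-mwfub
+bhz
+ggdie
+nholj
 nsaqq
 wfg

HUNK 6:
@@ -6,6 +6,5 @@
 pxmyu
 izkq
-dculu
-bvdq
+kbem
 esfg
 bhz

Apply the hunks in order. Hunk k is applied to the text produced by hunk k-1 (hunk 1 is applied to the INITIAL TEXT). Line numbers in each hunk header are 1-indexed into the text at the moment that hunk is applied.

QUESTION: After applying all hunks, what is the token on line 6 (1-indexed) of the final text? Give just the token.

Answer: pxmyu

Derivation:
Hunk 1: at line 4 remove [rqogd,jscf] add [hua,izkq] -> 14 lines: mjt lbhwv uqexp oude tlv hua izkq dculu bvdq vszi gchco ksocn nsaqq wfg
Hunk 2: at line 8 remove [vszi,gchco,ksocn] add [esfg,firh,mwfub] -> 14 lines: mjt lbhwv uqexp oude tlv hua izkq dculu bvdq esfg firh mwfub nsaqq wfg
Hunk 3: at line 2 remove [uqexp,oude,tlv] add [sevbc,qaunu,cfd] -> 14 lines: mjt lbhwv sevbc qaunu cfd hua izkq dculu bvdq esfg firh mwfub nsaqq wfg
Hunk 4: at line 3 remove [qaunu,cfd,hua] add [rop,waegb,pxmyu] -> 14 lines: mjt lbhwv sevbc rop waegb pxmyu izkq dculu bvdq esfg firh mwfub nsaqq wfg
Hunk 5: at line 9 remove [firh,mwfub] add [bhz,ggdie,nholj] -> 15 lines: mjt lbhwv sevbc rop waegb pxmyu izkq dculu bvdq esfg bhz ggdie nholj nsaqq wfg
Hunk 6: at line 6 remove [dculu,bvdq] add [kbem] -> 14 lines: mjt lbhwv sevbc rop waegb pxmyu izkq kbem esfg bhz ggdie nholj nsaqq wfg
Final line 6: pxmyu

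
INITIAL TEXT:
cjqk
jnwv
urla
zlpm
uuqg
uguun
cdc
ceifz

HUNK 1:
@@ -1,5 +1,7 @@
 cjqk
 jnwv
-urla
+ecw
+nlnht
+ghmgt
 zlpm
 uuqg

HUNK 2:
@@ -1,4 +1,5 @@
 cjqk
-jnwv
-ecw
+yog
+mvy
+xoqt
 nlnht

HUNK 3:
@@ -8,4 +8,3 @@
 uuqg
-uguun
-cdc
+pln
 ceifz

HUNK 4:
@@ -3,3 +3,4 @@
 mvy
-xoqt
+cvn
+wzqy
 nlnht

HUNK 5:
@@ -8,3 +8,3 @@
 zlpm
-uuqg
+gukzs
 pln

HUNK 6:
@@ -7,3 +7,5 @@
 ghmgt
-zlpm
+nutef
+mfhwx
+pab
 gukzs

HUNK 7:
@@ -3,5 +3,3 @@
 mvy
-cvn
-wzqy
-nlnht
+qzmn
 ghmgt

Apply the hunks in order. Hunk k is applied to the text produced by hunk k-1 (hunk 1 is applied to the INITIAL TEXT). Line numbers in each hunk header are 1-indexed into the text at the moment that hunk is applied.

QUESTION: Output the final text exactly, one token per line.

Answer: cjqk
yog
mvy
qzmn
ghmgt
nutef
mfhwx
pab
gukzs
pln
ceifz

Derivation:
Hunk 1: at line 1 remove [urla] add [ecw,nlnht,ghmgt] -> 10 lines: cjqk jnwv ecw nlnht ghmgt zlpm uuqg uguun cdc ceifz
Hunk 2: at line 1 remove [jnwv,ecw] add [yog,mvy,xoqt] -> 11 lines: cjqk yog mvy xoqt nlnht ghmgt zlpm uuqg uguun cdc ceifz
Hunk 3: at line 8 remove [uguun,cdc] add [pln] -> 10 lines: cjqk yog mvy xoqt nlnht ghmgt zlpm uuqg pln ceifz
Hunk 4: at line 3 remove [xoqt] add [cvn,wzqy] -> 11 lines: cjqk yog mvy cvn wzqy nlnht ghmgt zlpm uuqg pln ceifz
Hunk 5: at line 8 remove [uuqg] add [gukzs] -> 11 lines: cjqk yog mvy cvn wzqy nlnht ghmgt zlpm gukzs pln ceifz
Hunk 6: at line 7 remove [zlpm] add [nutef,mfhwx,pab] -> 13 lines: cjqk yog mvy cvn wzqy nlnht ghmgt nutef mfhwx pab gukzs pln ceifz
Hunk 7: at line 3 remove [cvn,wzqy,nlnht] add [qzmn] -> 11 lines: cjqk yog mvy qzmn ghmgt nutef mfhwx pab gukzs pln ceifz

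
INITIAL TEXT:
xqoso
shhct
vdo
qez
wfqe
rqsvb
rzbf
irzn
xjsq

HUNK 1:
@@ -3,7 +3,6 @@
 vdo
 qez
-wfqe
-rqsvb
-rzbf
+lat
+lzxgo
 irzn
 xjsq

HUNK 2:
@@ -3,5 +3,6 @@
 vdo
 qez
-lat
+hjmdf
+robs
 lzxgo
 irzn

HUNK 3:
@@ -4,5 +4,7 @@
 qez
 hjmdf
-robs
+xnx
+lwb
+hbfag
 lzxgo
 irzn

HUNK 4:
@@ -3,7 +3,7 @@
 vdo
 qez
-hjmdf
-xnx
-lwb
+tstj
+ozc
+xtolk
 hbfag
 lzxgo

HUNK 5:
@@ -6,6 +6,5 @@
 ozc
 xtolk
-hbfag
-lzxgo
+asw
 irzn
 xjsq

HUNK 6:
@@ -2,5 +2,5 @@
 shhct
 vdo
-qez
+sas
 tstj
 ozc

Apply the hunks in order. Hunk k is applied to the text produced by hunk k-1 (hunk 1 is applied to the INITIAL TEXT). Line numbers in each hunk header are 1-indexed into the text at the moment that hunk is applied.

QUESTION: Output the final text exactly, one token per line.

Hunk 1: at line 3 remove [wfqe,rqsvb,rzbf] add [lat,lzxgo] -> 8 lines: xqoso shhct vdo qez lat lzxgo irzn xjsq
Hunk 2: at line 3 remove [lat] add [hjmdf,robs] -> 9 lines: xqoso shhct vdo qez hjmdf robs lzxgo irzn xjsq
Hunk 3: at line 4 remove [robs] add [xnx,lwb,hbfag] -> 11 lines: xqoso shhct vdo qez hjmdf xnx lwb hbfag lzxgo irzn xjsq
Hunk 4: at line 3 remove [hjmdf,xnx,lwb] add [tstj,ozc,xtolk] -> 11 lines: xqoso shhct vdo qez tstj ozc xtolk hbfag lzxgo irzn xjsq
Hunk 5: at line 6 remove [hbfag,lzxgo] add [asw] -> 10 lines: xqoso shhct vdo qez tstj ozc xtolk asw irzn xjsq
Hunk 6: at line 2 remove [qez] add [sas] -> 10 lines: xqoso shhct vdo sas tstj ozc xtolk asw irzn xjsq

Answer: xqoso
shhct
vdo
sas
tstj
ozc
xtolk
asw
irzn
xjsq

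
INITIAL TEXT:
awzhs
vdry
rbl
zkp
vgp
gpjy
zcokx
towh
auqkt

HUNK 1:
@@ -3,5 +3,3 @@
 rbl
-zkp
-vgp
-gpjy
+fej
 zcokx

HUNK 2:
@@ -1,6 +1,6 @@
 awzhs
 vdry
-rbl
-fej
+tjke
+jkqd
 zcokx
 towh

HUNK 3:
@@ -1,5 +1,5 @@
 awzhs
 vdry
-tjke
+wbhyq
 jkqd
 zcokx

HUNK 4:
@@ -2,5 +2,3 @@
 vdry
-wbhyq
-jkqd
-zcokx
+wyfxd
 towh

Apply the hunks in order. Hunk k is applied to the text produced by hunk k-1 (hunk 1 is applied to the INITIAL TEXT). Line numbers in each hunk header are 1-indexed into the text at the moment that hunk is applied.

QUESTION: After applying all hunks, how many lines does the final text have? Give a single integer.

Answer: 5

Derivation:
Hunk 1: at line 3 remove [zkp,vgp,gpjy] add [fej] -> 7 lines: awzhs vdry rbl fej zcokx towh auqkt
Hunk 2: at line 1 remove [rbl,fej] add [tjke,jkqd] -> 7 lines: awzhs vdry tjke jkqd zcokx towh auqkt
Hunk 3: at line 1 remove [tjke] add [wbhyq] -> 7 lines: awzhs vdry wbhyq jkqd zcokx towh auqkt
Hunk 4: at line 2 remove [wbhyq,jkqd,zcokx] add [wyfxd] -> 5 lines: awzhs vdry wyfxd towh auqkt
Final line count: 5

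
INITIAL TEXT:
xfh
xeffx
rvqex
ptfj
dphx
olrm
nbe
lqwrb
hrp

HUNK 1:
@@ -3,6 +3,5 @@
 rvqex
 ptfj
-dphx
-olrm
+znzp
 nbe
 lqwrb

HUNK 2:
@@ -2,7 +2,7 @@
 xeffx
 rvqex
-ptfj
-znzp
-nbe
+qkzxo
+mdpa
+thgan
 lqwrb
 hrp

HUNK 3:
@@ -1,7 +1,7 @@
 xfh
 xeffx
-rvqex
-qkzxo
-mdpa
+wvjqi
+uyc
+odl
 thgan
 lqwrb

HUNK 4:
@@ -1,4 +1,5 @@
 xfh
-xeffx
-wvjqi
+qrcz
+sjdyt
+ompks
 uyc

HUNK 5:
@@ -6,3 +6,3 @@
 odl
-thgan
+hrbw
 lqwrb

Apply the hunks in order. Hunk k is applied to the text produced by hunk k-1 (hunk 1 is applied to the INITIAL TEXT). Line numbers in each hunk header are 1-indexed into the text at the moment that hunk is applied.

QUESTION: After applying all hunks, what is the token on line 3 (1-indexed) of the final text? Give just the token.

Answer: sjdyt

Derivation:
Hunk 1: at line 3 remove [dphx,olrm] add [znzp] -> 8 lines: xfh xeffx rvqex ptfj znzp nbe lqwrb hrp
Hunk 2: at line 2 remove [ptfj,znzp,nbe] add [qkzxo,mdpa,thgan] -> 8 lines: xfh xeffx rvqex qkzxo mdpa thgan lqwrb hrp
Hunk 3: at line 1 remove [rvqex,qkzxo,mdpa] add [wvjqi,uyc,odl] -> 8 lines: xfh xeffx wvjqi uyc odl thgan lqwrb hrp
Hunk 4: at line 1 remove [xeffx,wvjqi] add [qrcz,sjdyt,ompks] -> 9 lines: xfh qrcz sjdyt ompks uyc odl thgan lqwrb hrp
Hunk 5: at line 6 remove [thgan] add [hrbw] -> 9 lines: xfh qrcz sjdyt ompks uyc odl hrbw lqwrb hrp
Final line 3: sjdyt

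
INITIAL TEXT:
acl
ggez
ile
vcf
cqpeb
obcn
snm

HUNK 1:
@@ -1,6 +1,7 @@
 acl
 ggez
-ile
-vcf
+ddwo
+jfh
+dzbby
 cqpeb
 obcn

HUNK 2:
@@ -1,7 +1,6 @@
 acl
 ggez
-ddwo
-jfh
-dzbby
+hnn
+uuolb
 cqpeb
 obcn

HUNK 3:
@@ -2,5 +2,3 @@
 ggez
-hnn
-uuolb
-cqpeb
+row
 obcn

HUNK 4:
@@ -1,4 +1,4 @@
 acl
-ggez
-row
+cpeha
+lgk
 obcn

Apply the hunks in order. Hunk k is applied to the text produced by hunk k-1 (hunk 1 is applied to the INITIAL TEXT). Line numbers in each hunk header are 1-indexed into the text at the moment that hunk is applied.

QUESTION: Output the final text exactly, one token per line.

Hunk 1: at line 1 remove [ile,vcf] add [ddwo,jfh,dzbby] -> 8 lines: acl ggez ddwo jfh dzbby cqpeb obcn snm
Hunk 2: at line 1 remove [ddwo,jfh,dzbby] add [hnn,uuolb] -> 7 lines: acl ggez hnn uuolb cqpeb obcn snm
Hunk 3: at line 2 remove [hnn,uuolb,cqpeb] add [row] -> 5 lines: acl ggez row obcn snm
Hunk 4: at line 1 remove [ggez,row] add [cpeha,lgk] -> 5 lines: acl cpeha lgk obcn snm

Answer: acl
cpeha
lgk
obcn
snm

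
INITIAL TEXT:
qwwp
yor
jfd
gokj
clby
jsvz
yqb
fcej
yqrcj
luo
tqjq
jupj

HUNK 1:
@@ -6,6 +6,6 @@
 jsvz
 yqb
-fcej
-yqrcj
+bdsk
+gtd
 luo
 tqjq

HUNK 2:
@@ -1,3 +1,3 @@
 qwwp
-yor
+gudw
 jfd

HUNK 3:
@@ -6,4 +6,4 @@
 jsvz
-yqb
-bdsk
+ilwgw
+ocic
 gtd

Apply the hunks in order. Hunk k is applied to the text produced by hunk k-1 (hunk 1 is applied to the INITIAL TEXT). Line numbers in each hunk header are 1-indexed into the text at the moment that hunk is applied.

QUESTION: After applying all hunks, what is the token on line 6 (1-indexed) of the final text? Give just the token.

Answer: jsvz

Derivation:
Hunk 1: at line 6 remove [fcej,yqrcj] add [bdsk,gtd] -> 12 lines: qwwp yor jfd gokj clby jsvz yqb bdsk gtd luo tqjq jupj
Hunk 2: at line 1 remove [yor] add [gudw] -> 12 lines: qwwp gudw jfd gokj clby jsvz yqb bdsk gtd luo tqjq jupj
Hunk 3: at line 6 remove [yqb,bdsk] add [ilwgw,ocic] -> 12 lines: qwwp gudw jfd gokj clby jsvz ilwgw ocic gtd luo tqjq jupj
Final line 6: jsvz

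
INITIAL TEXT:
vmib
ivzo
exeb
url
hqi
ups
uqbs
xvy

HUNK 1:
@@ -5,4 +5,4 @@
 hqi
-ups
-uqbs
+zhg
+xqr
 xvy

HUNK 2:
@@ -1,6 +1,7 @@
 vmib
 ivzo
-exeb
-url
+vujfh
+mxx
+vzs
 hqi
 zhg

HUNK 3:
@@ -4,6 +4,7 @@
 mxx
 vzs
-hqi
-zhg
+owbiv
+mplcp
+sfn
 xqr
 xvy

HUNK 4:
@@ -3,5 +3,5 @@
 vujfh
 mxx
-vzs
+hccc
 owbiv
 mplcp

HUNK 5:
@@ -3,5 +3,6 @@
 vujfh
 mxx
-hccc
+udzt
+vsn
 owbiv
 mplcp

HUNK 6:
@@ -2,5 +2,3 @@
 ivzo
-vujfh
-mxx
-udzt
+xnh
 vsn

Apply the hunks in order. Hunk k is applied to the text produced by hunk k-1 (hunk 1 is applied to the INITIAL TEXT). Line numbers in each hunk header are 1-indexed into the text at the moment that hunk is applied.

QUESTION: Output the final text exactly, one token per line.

Hunk 1: at line 5 remove [ups,uqbs] add [zhg,xqr] -> 8 lines: vmib ivzo exeb url hqi zhg xqr xvy
Hunk 2: at line 1 remove [exeb,url] add [vujfh,mxx,vzs] -> 9 lines: vmib ivzo vujfh mxx vzs hqi zhg xqr xvy
Hunk 3: at line 4 remove [hqi,zhg] add [owbiv,mplcp,sfn] -> 10 lines: vmib ivzo vujfh mxx vzs owbiv mplcp sfn xqr xvy
Hunk 4: at line 3 remove [vzs] add [hccc] -> 10 lines: vmib ivzo vujfh mxx hccc owbiv mplcp sfn xqr xvy
Hunk 5: at line 3 remove [hccc] add [udzt,vsn] -> 11 lines: vmib ivzo vujfh mxx udzt vsn owbiv mplcp sfn xqr xvy
Hunk 6: at line 2 remove [vujfh,mxx,udzt] add [xnh] -> 9 lines: vmib ivzo xnh vsn owbiv mplcp sfn xqr xvy

Answer: vmib
ivzo
xnh
vsn
owbiv
mplcp
sfn
xqr
xvy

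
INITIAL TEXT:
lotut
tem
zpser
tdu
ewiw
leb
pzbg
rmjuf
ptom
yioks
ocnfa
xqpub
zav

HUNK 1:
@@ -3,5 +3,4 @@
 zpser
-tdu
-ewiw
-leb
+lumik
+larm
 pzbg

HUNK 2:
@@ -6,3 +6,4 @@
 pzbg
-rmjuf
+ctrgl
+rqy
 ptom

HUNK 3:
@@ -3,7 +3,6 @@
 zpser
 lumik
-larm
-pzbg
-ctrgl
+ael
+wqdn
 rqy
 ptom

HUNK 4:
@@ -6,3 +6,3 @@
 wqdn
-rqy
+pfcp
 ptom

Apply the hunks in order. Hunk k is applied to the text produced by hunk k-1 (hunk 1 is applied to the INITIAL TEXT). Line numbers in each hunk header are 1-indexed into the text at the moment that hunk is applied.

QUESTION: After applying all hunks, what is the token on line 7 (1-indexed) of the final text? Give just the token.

Hunk 1: at line 3 remove [tdu,ewiw,leb] add [lumik,larm] -> 12 lines: lotut tem zpser lumik larm pzbg rmjuf ptom yioks ocnfa xqpub zav
Hunk 2: at line 6 remove [rmjuf] add [ctrgl,rqy] -> 13 lines: lotut tem zpser lumik larm pzbg ctrgl rqy ptom yioks ocnfa xqpub zav
Hunk 3: at line 3 remove [larm,pzbg,ctrgl] add [ael,wqdn] -> 12 lines: lotut tem zpser lumik ael wqdn rqy ptom yioks ocnfa xqpub zav
Hunk 4: at line 6 remove [rqy] add [pfcp] -> 12 lines: lotut tem zpser lumik ael wqdn pfcp ptom yioks ocnfa xqpub zav
Final line 7: pfcp

Answer: pfcp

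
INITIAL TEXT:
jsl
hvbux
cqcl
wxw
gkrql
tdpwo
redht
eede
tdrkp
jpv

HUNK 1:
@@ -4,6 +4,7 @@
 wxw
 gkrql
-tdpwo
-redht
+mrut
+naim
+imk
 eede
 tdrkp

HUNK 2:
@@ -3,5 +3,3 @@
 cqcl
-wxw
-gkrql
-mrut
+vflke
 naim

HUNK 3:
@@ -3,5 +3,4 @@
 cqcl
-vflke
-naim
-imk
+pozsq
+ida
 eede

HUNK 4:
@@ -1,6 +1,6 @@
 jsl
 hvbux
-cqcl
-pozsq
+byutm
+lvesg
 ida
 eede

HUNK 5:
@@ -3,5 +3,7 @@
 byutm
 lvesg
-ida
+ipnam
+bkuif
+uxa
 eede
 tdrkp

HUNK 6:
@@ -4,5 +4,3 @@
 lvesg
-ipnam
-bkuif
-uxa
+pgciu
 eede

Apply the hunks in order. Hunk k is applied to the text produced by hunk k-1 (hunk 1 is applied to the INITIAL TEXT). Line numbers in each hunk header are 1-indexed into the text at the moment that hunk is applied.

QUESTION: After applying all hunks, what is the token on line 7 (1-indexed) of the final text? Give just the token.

Answer: tdrkp

Derivation:
Hunk 1: at line 4 remove [tdpwo,redht] add [mrut,naim,imk] -> 11 lines: jsl hvbux cqcl wxw gkrql mrut naim imk eede tdrkp jpv
Hunk 2: at line 3 remove [wxw,gkrql,mrut] add [vflke] -> 9 lines: jsl hvbux cqcl vflke naim imk eede tdrkp jpv
Hunk 3: at line 3 remove [vflke,naim,imk] add [pozsq,ida] -> 8 lines: jsl hvbux cqcl pozsq ida eede tdrkp jpv
Hunk 4: at line 1 remove [cqcl,pozsq] add [byutm,lvesg] -> 8 lines: jsl hvbux byutm lvesg ida eede tdrkp jpv
Hunk 5: at line 3 remove [ida] add [ipnam,bkuif,uxa] -> 10 lines: jsl hvbux byutm lvesg ipnam bkuif uxa eede tdrkp jpv
Hunk 6: at line 4 remove [ipnam,bkuif,uxa] add [pgciu] -> 8 lines: jsl hvbux byutm lvesg pgciu eede tdrkp jpv
Final line 7: tdrkp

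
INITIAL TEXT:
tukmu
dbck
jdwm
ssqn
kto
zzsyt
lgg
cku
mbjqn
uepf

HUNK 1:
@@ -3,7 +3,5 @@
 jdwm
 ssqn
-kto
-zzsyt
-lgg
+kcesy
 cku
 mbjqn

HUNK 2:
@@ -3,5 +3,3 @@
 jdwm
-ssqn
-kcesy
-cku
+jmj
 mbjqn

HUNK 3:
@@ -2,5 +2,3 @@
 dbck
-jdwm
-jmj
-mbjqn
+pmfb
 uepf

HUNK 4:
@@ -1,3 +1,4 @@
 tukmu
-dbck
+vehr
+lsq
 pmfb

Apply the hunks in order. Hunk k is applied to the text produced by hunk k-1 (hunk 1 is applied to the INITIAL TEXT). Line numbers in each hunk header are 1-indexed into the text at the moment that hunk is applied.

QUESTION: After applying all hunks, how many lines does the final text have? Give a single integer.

Hunk 1: at line 3 remove [kto,zzsyt,lgg] add [kcesy] -> 8 lines: tukmu dbck jdwm ssqn kcesy cku mbjqn uepf
Hunk 2: at line 3 remove [ssqn,kcesy,cku] add [jmj] -> 6 lines: tukmu dbck jdwm jmj mbjqn uepf
Hunk 3: at line 2 remove [jdwm,jmj,mbjqn] add [pmfb] -> 4 lines: tukmu dbck pmfb uepf
Hunk 4: at line 1 remove [dbck] add [vehr,lsq] -> 5 lines: tukmu vehr lsq pmfb uepf
Final line count: 5

Answer: 5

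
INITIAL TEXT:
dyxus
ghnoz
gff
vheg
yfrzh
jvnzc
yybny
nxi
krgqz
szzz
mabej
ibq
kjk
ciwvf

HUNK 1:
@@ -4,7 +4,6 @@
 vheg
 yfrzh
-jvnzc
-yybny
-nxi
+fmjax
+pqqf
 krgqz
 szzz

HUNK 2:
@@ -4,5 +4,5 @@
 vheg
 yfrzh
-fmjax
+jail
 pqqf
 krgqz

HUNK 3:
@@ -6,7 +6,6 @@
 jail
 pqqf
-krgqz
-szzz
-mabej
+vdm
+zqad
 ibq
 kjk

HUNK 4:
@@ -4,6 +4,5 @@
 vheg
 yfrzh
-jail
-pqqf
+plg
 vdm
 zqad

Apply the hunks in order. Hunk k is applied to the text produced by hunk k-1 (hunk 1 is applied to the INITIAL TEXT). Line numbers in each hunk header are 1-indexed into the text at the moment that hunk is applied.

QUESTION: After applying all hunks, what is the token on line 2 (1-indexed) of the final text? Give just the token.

Answer: ghnoz

Derivation:
Hunk 1: at line 4 remove [jvnzc,yybny,nxi] add [fmjax,pqqf] -> 13 lines: dyxus ghnoz gff vheg yfrzh fmjax pqqf krgqz szzz mabej ibq kjk ciwvf
Hunk 2: at line 4 remove [fmjax] add [jail] -> 13 lines: dyxus ghnoz gff vheg yfrzh jail pqqf krgqz szzz mabej ibq kjk ciwvf
Hunk 3: at line 6 remove [krgqz,szzz,mabej] add [vdm,zqad] -> 12 lines: dyxus ghnoz gff vheg yfrzh jail pqqf vdm zqad ibq kjk ciwvf
Hunk 4: at line 4 remove [jail,pqqf] add [plg] -> 11 lines: dyxus ghnoz gff vheg yfrzh plg vdm zqad ibq kjk ciwvf
Final line 2: ghnoz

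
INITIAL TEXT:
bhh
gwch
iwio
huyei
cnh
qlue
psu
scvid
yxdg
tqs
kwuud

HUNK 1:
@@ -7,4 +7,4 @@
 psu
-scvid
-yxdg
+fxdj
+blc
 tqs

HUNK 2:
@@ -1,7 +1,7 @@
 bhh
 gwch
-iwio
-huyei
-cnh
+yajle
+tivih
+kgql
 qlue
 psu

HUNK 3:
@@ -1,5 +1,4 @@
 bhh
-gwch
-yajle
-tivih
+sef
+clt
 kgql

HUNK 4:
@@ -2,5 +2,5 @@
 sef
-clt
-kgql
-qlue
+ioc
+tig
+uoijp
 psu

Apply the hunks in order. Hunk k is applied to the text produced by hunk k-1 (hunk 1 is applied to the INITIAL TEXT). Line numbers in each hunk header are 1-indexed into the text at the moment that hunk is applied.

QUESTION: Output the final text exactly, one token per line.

Hunk 1: at line 7 remove [scvid,yxdg] add [fxdj,blc] -> 11 lines: bhh gwch iwio huyei cnh qlue psu fxdj blc tqs kwuud
Hunk 2: at line 1 remove [iwio,huyei,cnh] add [yajle,tivih,kgql] -> 11 lines: bhh gwch yajle tivih kgql qlue psu fxdj blc tqs kwuud
Hunk 3: at line 1 remove [gwch,yajle,tivih] add [sef,clt] -> 10 lines: bhh sef clt kgql qlue psu fxdj blc tqs kwuud
Hunk 4: at line 2 remove [clt,kgql,qlue] add [ioc,tig,uoijp] -> 10 lines: bhh sef ioc tig uoijp psu fxdj blc tqs kwuud

Answer: bhh
sef
ioc
tig
uoijp
psu
fxdj
blc
tqs
kwuud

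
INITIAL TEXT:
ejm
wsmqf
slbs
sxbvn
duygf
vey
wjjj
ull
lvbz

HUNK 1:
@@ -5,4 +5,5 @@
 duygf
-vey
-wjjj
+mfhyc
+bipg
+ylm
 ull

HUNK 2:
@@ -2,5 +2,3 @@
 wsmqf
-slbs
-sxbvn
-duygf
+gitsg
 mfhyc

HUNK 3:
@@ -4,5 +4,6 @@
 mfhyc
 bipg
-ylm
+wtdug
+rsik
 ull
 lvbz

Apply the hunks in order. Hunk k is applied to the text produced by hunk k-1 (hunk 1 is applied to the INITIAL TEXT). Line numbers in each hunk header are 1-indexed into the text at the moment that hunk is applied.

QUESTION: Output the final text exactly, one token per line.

Answer: ejm
wsmqf
gitsg
mfhyc
bipg
wtdug
rsik
ull
lvbz

Derivation:
Hunk 1: at line 5 remove [vey,wjjj] add [mfhyc,bipg,ylm] -> 10 lines: ejm wsmqf slbs sxbvn duygf mfhyc bipg ylm ull lvbz
Hunk 2: at line 2 remove [slbs,sxbvn,duygf] add [gitsg] -> 8 lines: ejm wsmqf gitsg mfhyc bipg ylm ull lvbz
Hunk 3: at line 4 remove [ylm] add [wtdug,rsik] -> 9 lines: ejm wsmqf gitsg mfhyc bipg wtdug rsik ull lvbz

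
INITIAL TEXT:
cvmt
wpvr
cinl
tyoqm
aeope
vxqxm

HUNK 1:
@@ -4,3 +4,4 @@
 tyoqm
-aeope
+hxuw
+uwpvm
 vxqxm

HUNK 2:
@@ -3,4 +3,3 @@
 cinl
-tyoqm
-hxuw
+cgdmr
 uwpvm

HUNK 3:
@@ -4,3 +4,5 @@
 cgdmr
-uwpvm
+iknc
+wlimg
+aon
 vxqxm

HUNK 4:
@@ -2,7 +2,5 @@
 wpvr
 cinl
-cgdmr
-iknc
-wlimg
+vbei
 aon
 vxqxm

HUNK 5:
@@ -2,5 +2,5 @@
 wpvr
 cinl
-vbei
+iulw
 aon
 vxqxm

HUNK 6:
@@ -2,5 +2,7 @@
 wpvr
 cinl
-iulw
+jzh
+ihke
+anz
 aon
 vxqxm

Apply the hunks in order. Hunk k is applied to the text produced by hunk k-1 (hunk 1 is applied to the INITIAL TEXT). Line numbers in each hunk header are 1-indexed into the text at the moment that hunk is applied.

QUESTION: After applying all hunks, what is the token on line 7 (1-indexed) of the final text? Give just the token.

Hunk 1: at line 4 remove [aeope] add [hxuw,uwpvm] -> 7 lines: cvmt wpvr cinl tyoqm hxuw uwpvm vxqxm
Hunk 2: at line 3 remove [tyoqm,hxuw] add [cgdmr] -> 6 lines: cvmt wpvr cinl cgdmr uwpvm vxqxm
Hunk 3: at line 4 remove [uwpvm] add [iknc,wlimg,aon] -> 8 lines: cvmt wpvr cinl cgdmr iknc wlimg aon vxqxm
Hunk 4: at line 2 remove [cgdmr,iknc,wlimg] add [vbei] -> 6 lines: cvmt wpvr cinl vbei aon vxqxm
Hunk 5: at line 2 remove [vbei] add [iulw] -> 6 lines: cvmt wpvr cinl iulw aon vxqxm
Hunk 6: at line 2 remove [iulw] add [jzh,ihke,anz] -> 8 lines: cvmt wpvr cinl jzh ihke anz aon vxqxm
Final line 7: aon

Answer: aon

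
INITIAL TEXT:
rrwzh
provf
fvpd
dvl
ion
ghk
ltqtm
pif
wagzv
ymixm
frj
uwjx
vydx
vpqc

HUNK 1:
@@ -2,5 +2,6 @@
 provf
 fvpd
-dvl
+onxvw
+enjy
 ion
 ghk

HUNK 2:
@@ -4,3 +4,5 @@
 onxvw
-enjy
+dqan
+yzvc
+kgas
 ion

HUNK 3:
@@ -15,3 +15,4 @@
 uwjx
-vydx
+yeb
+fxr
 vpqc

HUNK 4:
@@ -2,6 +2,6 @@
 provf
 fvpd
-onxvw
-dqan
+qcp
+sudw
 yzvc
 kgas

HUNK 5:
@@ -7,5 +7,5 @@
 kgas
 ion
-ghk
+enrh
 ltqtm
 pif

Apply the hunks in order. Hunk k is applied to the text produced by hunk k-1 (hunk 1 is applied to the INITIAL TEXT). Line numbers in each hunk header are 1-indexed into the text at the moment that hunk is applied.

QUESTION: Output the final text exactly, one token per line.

Hunk 1: at line 2 remove [dvl] add [onxvw,enjy] -> 15 lines: rrwzh provf fvpd onxvw enjy ion ghk ltqtm pif wagzv ymixm frj uwjx vydx vpqc
Hunk 2: at line 4 remove [enjy] add [dqan,yzvc,kgas] -> 17 lines: rrwzh provf fvpd onxvw dqan yzvc kgas ion ghk ltqtm pif wagzv ymixm frj uwjx vydx vpqc
Hunk 3: at line 15 remove [vydx] add [yeb,fxr] -> 18 lines: rrwzh provf fvpd onxvw dqan yzvc kgas ion ghk ltqtm pif wagzv ymixm frj uwjx yeb fxr vpqc
Hunk 4: at line 2 remove [onxvw,dqan] add [qcp,sudw] -> 18 lines: rrwzh provf fvpd qcp sudw yzvc kgas ion ghk ltqtm pif wagzv ymixm frj uwjx yeb fxr vpqc
Hunk 5: at line 7 remove [ghk] add [enrh] -> 18 lines: rrwzh provf fvpd qcp sudw yzvc kgas ion enrh ltqtm pif wagzv ymixm frj uwjx yeb fxr vpqc

Answer: rrwzh
provf
fvpd
qcp
sudw
yzvc
kgas
ion
enrh
ltqtm
pif
wagzv
ymixm
frj
uwjx
yeb
fxr
vpqc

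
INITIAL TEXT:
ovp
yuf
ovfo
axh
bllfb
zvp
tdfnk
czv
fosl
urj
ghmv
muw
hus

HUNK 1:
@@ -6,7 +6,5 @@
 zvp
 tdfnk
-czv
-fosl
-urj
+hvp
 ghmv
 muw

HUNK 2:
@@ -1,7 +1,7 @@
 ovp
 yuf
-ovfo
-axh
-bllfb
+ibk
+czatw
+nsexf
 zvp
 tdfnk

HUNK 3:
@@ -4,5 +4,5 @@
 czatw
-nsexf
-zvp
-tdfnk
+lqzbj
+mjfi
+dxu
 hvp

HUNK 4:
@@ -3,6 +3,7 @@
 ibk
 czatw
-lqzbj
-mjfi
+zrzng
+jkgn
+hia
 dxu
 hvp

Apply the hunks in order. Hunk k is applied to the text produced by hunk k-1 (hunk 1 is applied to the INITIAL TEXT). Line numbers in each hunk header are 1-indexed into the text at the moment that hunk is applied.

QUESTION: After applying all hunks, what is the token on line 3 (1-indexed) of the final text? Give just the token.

Answer: ibk

Derivation:
Hunk 1: at line 6 remove [czv,fosl,urj] add [hvp] -> 11 lines: ovp yuf ovfo axh bllfb zvp tdfnk hvp ghmv muw hus
Hunk 2: at line 1 remove [ovfo,axh,bllfb] add [ibk,czatw,nsexf] -> 11 lines: ovp yuf ibk czatw nsexf zvp tdfnk hvp ghmv muw hus
Hunk 3: at line 4 remove [nsexf,zvp,tdfnk] add [lqzbj,mjfi,dxu] -> 11 lines: ovp yuf ibk czatw lqzbj mjfi dxu hvp ghmv muw hus
Hunk 4: at line 3 remove [lqzbj,mjfi] add [zrzng,jkgn,hia] -> 12 lines: ovp yuf ibk czatw zrzng jkgn hia dxu hvp ghmv muw hus
Final line 3: ibk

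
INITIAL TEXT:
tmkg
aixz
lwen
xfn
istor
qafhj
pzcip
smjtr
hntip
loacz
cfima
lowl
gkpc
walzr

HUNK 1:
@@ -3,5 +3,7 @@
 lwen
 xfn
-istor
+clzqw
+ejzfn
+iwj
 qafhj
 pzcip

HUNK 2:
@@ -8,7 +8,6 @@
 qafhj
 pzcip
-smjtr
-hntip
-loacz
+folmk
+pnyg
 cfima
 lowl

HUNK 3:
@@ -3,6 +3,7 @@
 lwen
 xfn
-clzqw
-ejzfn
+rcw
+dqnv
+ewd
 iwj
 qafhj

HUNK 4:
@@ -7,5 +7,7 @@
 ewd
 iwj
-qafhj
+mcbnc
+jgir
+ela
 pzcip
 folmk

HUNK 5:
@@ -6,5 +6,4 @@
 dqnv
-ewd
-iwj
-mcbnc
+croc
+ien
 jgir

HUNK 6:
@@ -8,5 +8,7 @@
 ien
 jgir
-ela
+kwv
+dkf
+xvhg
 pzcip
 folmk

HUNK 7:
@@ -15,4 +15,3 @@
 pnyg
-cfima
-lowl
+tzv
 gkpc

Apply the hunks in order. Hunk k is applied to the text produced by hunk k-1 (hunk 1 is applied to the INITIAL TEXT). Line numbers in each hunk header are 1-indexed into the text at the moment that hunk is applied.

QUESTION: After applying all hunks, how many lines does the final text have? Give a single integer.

Hunk 1: at line 3 remove [istor] add [clzqw,ejzfn,iwj] -> 16 lines: tmkg aixz lwen xfn clzqw ejzfn iwj qafhj pzcip smjtr hntip loacz cfima lowl gkpc walzr
Hunk 2: at line 8 remove [smjtr,hntip,loacz] add [folmk,pnyg] -> 15 lines: tmkg aixz lwen xfn clzqw ejzfn iwj qafhj pzcip folmk pnyg cfima lowl gkpc walzr
Hunk 3: at line 3 remove [clzqw,ejzfn] add [rcw,dqnv,ewd] -> 16 lines: tmkg aixz lwen xfn rcw dqnv ewd iwj qafhj pzcip folmk pnyg cfima lowl gkpc walzr
Hunk 4: at line 7 remove [qafhj] add [mcbnc,jgir,ela] -> 18 lines: tmkg aixz lwen xfn rcw dqnv ewd iwj mcbnc jgir ela pzcip folmk pnyg cfima lowl gkpc walzr
Hunk 5: at line 6 remove [ewd,iwj,mcbnc] add [croc,ien] -> 17 lines: tmkg aixz lwen xfn rcw dqnv croc ien jgir ela pzcip folmk pnyg cfima lowl gkpc walzr
Hunk 6: at line 8 remove [ela] add [kwv,dkf,xvhg] -> 19 lines: tmkg aixz lwen xfn rcw dqnv croc ien jgir kwv dkf xvhg pzcip folmk pnyg cfima lowl gkpc walzr
Hunk 7: at line 15 remove [cfima,lowl] add [tzv] -> 18 lines: tmkg aixz lwen xfn rcw dqnv croc ien jgir kwv dkf xvhg pzcip folmk pnyg tzv gkpc walzr
Final line count: 18

Answer: 18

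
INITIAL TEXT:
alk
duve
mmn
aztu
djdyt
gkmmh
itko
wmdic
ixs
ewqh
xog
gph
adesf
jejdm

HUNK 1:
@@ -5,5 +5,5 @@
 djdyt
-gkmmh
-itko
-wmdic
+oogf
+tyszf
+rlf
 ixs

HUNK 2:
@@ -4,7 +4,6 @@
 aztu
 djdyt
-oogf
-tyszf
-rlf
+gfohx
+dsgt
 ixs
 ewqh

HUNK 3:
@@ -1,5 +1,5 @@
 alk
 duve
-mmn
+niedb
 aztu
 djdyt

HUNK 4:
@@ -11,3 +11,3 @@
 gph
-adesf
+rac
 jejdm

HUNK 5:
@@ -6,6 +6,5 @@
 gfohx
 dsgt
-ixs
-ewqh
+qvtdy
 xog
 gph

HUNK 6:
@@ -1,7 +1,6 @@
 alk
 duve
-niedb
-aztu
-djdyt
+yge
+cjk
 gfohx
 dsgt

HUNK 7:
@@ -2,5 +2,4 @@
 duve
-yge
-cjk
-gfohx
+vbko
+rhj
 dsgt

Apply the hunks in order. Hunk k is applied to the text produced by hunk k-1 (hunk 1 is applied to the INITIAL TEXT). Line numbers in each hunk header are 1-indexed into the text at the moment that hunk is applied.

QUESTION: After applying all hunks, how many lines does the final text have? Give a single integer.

Hunk 1: at line 5 remove [gkmmh,itko,wmdic] add [oogf,tyszf,rlf] -> 14 lines: alk duve mmn aztu djdyt oogf tyszf rlf ixs ewqh xog gph adesf jejdm
Hunk 2: at line 4 remove [oogf,tyszf,rlf] add [gfohx,dsgt] -> 13 lines: alk duve mmn aztu djdyt gfohx dsgt ixs ewqh xog gph adesf jejdm
Hunk 3: at line 1 remove [mmn] add [niedb] -> 13 lines: alk duve niedb aztu djdyt gfohx dsgt ixs ewqh xog gph adesf jejdm
Hunk 4: at line 11 remove [adesf] add [rac] -> 13 lines: alk duve niedb aztu djdyt gfohx dsgt ixs ewqh xog gph rac jejdm
Hunk 5: at line 6 remove [ixs,ewqh] add [qvtdy] -> 12 lines: alk duve niedb aztu djdyt gfohx dsgt qvtdy xog gph rac jejdm
Hunk 6: at line 1 remove [niedb,aztu,djdyt] add [yge,cjk] -> 11 lines: alk duve yge cjk gfohx dsgt qvtdy xog gph rac jejdm
Hunk 7: at line 2 remove [yge,cjk,gfohx] add [vbko,rhj] -> 10 lines: alk duve vbko rhj dsgt qvtdy xog gph rac jejdm
Final line count: 10

Answer: 10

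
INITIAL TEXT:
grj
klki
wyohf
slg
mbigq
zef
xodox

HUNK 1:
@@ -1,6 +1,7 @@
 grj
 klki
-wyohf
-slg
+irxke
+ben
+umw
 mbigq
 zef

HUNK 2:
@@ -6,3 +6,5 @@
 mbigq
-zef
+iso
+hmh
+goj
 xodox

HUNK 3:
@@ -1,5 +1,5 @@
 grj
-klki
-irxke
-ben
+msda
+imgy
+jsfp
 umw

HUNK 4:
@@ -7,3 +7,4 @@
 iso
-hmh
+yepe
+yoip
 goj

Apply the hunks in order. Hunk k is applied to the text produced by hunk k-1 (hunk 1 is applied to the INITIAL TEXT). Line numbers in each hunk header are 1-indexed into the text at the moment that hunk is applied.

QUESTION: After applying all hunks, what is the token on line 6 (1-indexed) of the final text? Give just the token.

Answer: mbigq

Derivation:
Hunk 1: at line 1 remove [wyohf,slg] add [irxke,ben,umw] -> 8 lines: grj klki irxke ben umw mbigq zef xodox
Hunk 2: at line 6 remove [zef] add [iso,hmh,goj] -> 10 lines: grj klki irxke ben umw mbigq iso hmh goj xodox
Hunk 3: at line 1 remove [klki,irxke,ben] add [msda,imgy,jsfp] -> 10 lines: grj msda imgy jsfp umw mbigq iso hmh goj xodox
Hunk 4: at line 7 remove [hmh] add [yepe,yoip] -> 11 lines: grj msda imgy jsfp umw mbigq iso yepe yoip goj xodox
Final line 6: mbigq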